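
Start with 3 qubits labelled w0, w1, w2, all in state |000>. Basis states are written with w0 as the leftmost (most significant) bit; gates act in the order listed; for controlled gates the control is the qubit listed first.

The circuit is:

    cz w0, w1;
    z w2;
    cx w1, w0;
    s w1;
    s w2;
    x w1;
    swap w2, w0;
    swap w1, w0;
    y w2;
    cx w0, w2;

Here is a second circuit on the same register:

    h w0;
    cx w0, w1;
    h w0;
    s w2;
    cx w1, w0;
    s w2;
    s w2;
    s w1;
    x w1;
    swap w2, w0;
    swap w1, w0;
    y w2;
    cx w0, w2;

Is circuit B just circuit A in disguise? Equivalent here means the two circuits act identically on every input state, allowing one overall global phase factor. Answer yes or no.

No, they are not equivalent — no single phase factor reconciles the two unitaries.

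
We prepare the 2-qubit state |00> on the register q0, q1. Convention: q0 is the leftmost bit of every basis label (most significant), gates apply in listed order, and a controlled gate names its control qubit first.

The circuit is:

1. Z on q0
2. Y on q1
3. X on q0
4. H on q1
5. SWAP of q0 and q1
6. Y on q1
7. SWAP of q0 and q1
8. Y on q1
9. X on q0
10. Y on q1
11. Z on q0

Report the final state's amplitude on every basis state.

The resulting statevector has amplitude 0 on |00>, 0 on |01>, -sqrt(2)/2 on |10>, sqrt(2)/2 on |11>.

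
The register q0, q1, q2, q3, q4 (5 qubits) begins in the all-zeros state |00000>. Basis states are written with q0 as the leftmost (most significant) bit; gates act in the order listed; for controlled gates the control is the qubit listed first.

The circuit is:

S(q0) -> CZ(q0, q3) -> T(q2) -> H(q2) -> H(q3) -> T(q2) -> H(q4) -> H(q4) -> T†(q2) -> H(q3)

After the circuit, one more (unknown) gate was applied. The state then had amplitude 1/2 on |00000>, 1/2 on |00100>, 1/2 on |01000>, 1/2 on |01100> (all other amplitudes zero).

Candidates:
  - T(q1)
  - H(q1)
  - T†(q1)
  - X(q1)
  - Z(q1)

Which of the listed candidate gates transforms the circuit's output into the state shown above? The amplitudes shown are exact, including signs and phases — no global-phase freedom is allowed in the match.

It was H(q1) that produced the state shown. Key observation: gates 5-10 undo each other exactly, leaving only the rest of the circuit to track.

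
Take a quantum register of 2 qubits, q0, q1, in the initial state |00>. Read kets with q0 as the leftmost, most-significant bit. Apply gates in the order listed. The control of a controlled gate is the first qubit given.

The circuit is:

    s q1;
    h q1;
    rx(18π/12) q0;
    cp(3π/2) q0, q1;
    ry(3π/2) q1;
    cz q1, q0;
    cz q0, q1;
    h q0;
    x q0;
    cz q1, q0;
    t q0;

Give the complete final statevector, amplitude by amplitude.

The resulting statevector has amplitude 1/4 - I/4 on |00>, -1/4 + I/4 on |01>, (3 + I)*exp(I*pi/4)/4 on |10>, -sqrt(2)/4 on |11>.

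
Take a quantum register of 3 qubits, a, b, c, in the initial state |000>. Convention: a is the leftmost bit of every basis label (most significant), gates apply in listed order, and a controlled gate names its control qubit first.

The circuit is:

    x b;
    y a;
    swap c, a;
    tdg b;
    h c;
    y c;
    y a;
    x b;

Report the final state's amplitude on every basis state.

After the circuit, the state carries amplitude -sqrt(2)*exp(I*pi/4)/2 on |100>, -sqrt(2)*exp(I*pi/4)/2 on |101>, and 0 on every other basis state.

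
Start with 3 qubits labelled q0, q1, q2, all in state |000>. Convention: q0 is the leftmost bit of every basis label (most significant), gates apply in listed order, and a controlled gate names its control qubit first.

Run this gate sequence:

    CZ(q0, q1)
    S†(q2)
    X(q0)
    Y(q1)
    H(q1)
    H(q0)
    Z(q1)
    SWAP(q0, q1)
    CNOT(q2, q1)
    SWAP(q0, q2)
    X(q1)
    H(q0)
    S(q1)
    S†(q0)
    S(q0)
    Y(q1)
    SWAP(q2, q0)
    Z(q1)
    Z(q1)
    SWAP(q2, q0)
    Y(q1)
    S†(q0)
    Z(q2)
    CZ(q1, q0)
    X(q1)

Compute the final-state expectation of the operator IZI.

The observable IZI averages to 0. Key observation: the block from step 15 through step 22 cancels to the identity and can be dropped.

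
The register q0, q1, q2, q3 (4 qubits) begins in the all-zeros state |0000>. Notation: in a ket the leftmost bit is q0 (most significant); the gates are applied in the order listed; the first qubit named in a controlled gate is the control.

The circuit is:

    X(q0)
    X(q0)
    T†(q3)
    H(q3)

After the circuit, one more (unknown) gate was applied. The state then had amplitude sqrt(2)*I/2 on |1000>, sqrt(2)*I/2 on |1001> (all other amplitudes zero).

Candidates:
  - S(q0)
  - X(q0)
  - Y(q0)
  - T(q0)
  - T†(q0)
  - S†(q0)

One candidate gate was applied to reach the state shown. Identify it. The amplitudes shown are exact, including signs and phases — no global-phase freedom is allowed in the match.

The applied gate was Y(q0). Key observation: steps 1-2 multiply out to the identity, so the circuit reduces to the remaining gates.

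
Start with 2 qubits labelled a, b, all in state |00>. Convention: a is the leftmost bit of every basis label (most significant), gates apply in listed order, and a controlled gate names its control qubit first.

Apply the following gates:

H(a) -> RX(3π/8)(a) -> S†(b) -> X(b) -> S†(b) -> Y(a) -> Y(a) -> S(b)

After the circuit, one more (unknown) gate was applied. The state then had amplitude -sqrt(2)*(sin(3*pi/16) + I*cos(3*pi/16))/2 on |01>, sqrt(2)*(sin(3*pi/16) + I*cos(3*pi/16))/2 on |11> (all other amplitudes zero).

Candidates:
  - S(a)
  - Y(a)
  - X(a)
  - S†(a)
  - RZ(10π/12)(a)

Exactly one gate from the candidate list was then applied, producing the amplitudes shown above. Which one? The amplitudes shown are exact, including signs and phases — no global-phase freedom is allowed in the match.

The applied gate was Y(a). Key observation: gates 5-8 undo each other exactly, leaving only the rest of the circuit to track.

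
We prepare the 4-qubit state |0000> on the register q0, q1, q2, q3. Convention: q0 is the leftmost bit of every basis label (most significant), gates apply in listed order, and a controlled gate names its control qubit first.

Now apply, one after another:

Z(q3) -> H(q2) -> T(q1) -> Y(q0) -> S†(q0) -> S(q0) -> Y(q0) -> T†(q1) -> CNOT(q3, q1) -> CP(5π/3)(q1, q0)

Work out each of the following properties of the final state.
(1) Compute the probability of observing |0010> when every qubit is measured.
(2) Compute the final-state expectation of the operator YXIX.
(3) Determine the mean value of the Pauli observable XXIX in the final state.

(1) The probability of measuring |0010> is 1/2. Key observation: gates 3-8 undo each other exactly, leaving only the rest of the circuit to track.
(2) The expectation value of YXIX is 0.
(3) The expectation value of XXIX is 0.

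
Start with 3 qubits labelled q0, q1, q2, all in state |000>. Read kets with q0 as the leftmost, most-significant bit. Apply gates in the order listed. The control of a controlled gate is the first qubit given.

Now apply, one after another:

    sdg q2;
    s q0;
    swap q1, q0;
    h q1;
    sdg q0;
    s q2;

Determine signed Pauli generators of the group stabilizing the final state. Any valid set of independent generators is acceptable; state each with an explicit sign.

The final state is stabilized by the group generated by +IXI, +ZII, +IIZ; other independent generating sets are equally valid.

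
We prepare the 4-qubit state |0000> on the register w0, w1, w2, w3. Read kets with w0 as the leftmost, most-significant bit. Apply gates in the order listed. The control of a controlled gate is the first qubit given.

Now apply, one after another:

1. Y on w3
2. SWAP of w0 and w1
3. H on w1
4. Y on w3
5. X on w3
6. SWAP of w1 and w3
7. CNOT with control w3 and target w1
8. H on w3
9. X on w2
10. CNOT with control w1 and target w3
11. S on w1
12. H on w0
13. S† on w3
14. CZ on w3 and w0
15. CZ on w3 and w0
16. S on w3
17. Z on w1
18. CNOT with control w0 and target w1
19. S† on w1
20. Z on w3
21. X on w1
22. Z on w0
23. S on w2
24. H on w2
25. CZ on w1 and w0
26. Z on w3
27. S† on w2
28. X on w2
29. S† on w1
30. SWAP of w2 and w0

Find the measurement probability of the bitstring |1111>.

A full measurement returns |1111> with probability 1/16. Key observation: steps 13-16 multiply out to the identity, so the circuit reduces to the remaining gates.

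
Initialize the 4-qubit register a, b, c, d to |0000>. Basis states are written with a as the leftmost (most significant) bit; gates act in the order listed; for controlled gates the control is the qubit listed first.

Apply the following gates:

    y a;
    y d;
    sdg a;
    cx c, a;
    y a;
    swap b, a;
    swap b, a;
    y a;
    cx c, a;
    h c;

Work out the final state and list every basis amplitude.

The resulting statevector has amplitude sqrt(2)*I/2 on |1001>, sqrt(2)*I/2 on |1011>, and 0 on every other basis state. Key observation: gates 4-9 undo each other exactly, leaving only the rest of the circuit to track.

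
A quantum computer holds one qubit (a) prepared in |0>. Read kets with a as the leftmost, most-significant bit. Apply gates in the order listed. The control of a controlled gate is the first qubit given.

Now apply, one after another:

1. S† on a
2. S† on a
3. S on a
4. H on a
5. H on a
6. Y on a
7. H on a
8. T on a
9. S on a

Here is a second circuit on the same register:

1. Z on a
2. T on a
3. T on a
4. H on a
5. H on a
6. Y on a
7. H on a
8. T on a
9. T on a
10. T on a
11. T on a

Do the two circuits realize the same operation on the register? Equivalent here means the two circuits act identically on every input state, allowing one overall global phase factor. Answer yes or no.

No, they are not equivalent — no single phase factor reconciles the two unitaries.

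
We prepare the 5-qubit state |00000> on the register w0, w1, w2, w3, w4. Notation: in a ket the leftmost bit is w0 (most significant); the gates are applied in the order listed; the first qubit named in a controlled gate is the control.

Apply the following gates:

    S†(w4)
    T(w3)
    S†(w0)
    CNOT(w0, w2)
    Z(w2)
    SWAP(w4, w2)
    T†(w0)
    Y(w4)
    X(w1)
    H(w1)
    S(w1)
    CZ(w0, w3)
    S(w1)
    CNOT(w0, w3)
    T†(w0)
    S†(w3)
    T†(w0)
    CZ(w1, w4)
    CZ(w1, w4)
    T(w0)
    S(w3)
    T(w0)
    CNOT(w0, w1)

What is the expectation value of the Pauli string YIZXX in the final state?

The observable YIZXX averages to 0. Key observation: gates 15-22 undo each other exactly, leaving only the rest of the circuit to track.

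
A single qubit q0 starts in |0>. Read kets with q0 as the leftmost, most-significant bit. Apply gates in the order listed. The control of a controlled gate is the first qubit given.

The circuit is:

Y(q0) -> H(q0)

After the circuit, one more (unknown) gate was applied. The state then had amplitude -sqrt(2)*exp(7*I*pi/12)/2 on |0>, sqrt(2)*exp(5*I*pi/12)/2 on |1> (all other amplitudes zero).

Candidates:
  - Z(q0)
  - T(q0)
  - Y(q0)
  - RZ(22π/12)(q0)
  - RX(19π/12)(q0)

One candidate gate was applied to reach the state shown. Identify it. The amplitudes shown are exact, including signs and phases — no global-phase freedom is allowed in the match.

The applied gate was RZ(22π/12)(q0).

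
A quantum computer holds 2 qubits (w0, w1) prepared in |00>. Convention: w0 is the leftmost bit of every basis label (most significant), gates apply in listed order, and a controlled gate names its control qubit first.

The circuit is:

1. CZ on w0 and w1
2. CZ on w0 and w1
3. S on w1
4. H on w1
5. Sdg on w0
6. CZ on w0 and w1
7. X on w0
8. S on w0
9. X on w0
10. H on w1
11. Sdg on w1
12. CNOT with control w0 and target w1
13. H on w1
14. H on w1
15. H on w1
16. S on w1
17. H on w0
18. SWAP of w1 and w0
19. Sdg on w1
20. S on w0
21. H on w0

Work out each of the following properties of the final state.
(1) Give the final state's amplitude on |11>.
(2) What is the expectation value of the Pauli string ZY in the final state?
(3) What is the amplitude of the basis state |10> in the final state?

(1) The final state's coefficient on |11> equals sqrt(2)/2.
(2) The expectation value of ZY is 1.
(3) The amplitude on |10> is sqrt(2)*I/2.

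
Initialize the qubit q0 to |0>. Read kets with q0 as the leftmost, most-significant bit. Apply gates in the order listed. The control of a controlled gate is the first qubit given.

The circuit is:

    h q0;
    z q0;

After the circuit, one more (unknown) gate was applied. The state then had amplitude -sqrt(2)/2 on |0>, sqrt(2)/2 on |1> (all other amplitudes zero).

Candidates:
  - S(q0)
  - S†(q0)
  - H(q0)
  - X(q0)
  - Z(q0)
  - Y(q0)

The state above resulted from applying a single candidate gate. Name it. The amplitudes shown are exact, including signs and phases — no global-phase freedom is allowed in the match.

The applied gate was X(q0).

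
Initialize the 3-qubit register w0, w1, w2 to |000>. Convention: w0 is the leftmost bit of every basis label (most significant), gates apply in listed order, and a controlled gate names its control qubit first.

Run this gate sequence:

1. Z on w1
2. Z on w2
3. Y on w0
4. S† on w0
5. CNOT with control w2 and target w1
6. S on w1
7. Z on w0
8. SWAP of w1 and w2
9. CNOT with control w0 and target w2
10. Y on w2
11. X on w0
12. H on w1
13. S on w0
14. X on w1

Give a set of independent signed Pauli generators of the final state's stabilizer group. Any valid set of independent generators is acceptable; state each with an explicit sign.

The final state is stabilized by the group generated by +IXI, +ZII, +IIZ; other independent generating sets are equally valid.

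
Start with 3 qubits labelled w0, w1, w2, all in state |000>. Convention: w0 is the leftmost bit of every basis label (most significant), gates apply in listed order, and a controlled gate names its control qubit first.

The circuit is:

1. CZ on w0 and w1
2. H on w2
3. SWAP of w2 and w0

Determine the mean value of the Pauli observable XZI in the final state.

The observable XZI averages to 1.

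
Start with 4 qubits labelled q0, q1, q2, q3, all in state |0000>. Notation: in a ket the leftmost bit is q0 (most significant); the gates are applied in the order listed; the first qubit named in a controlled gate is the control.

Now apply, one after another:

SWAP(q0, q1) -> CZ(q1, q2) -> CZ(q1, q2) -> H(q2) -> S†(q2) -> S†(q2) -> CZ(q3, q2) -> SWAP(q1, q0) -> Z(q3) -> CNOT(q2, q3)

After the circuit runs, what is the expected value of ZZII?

The observable ZZII averages to 1.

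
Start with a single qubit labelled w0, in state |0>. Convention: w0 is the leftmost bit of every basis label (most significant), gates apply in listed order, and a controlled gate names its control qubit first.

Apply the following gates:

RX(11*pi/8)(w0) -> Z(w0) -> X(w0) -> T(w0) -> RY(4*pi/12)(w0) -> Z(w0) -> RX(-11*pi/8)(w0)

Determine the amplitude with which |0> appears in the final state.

|0> carries amplitude sqrt(2 - sqrt(2))/8 + 1/4 - I*sqrt(3*sqrt(2) + 6)/8 - exp(I*pi/4)/4 + sqrt(2 - sqrt(2))*exp(I*pi/4)/8 + sqrt(3*sqrt(2) + 6)*exp(3*I*pi/4)/8 in the final state.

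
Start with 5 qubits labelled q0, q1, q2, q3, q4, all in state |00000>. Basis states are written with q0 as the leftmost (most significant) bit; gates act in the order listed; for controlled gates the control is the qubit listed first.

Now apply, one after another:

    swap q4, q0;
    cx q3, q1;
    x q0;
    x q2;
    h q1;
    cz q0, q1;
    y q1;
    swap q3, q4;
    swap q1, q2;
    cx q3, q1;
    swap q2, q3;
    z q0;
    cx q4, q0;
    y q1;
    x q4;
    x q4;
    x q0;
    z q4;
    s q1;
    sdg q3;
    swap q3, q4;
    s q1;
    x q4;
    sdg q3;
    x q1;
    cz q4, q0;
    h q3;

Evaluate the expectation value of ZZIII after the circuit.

The observable ZZIII averages to -1. Key observation: gates 15-16 undo each other exactly, leaving only the rest of the circuit to track.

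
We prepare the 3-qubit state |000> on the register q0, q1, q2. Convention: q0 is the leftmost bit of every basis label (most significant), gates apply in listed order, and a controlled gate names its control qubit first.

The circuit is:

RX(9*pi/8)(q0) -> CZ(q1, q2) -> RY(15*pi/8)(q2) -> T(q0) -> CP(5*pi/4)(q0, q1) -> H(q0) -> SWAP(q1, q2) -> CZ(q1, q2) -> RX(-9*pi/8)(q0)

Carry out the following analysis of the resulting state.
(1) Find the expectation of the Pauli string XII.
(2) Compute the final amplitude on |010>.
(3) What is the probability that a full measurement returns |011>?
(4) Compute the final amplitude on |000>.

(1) The expectation value of XII is -sqrt(sqrt(2) + 2)/2.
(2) The final state's coefficient on |010> equals sqrt(2)*sin(pi/16)*cos(7*pi/16)**2/2 - sqrt(2)*exp(I*pi/4)*sin(pi/16)*sin(7*pi/16)**2/2 - sqrt(2)*I*sin(pi/16)*sin(7*pi/16)*cos(7*pi/16)/2 + sqrt(2)*I*exp(I*pi/4)*sin(pi/16)*sin(7*pi/16)*cos(7*pi/16)/2.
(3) Outcome |011> occurs with probability 0.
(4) |000> carries amplitude -sqrt(2)*cos(pi/16)*cos(7*pi/16)**2/2 - sqrt(2)*I*exp(I*pi/4)*sin(7*pi/16)*cos(pi/16)*cos(7*pi/16)/2 + sqrt(2)*I*sin(7*pi/16)*cos(pi/16)*cos(7*pi/16)/2 + sqrt(2)*exp(I*pi/4)*sin(7*pi/16)**2*cos(pi/16)/2 in the final state.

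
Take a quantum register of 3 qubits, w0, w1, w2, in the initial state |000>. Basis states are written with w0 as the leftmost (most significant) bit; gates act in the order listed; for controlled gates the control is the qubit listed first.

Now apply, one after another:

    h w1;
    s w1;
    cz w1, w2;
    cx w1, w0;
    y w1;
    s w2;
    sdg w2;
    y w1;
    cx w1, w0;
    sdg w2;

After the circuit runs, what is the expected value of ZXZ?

The observable ZXZ averages to 0. Key observation: steps 4-9 multiply out to the identity, so the circuit reduces to the remaining gates.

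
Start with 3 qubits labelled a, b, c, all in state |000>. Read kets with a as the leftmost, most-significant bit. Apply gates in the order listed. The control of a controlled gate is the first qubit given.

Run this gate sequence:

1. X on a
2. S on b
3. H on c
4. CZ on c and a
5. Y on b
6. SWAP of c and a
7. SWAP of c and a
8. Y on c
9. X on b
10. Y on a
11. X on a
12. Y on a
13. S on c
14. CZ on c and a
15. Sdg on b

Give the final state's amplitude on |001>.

|001> carries amplitude sqrt(2)*I/2 in the final state.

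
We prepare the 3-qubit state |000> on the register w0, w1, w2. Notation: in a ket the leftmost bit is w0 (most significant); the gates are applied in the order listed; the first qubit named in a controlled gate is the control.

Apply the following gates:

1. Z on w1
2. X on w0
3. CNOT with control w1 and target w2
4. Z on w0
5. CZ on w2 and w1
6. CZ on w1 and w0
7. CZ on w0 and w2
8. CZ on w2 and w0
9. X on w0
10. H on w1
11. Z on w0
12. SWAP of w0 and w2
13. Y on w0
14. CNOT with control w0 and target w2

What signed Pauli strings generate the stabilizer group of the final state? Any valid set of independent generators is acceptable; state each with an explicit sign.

One valid set of independent stabilizer generators is +IXI, -ZII, -IIZ (any independent generating set of the same group is equally correct).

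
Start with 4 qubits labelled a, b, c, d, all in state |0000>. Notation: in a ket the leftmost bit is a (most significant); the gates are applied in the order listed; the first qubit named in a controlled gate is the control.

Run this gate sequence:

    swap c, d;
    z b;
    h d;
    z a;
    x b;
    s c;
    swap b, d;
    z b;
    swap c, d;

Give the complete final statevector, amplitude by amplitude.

The resulting statevector has amplitude sqrt(2)/2 on |0010>, -sqrt(2)/2 on |0110>, and 0 on every other basis state.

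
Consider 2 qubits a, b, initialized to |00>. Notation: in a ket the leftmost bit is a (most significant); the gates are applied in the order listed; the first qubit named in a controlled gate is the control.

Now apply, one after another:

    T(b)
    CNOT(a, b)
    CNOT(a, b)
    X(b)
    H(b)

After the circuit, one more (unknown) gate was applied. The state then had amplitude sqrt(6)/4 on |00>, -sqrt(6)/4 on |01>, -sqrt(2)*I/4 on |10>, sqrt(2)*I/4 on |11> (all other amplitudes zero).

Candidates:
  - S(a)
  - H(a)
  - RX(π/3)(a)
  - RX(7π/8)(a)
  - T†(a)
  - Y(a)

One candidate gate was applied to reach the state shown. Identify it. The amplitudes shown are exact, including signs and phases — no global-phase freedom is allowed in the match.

The applied gate was RX(π/3)(a).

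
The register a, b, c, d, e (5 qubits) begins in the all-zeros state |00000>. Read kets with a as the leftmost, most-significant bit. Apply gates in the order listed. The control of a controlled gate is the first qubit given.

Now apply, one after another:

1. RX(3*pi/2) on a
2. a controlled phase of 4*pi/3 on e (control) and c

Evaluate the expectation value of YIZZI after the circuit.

The observable YIZZI averages to 1.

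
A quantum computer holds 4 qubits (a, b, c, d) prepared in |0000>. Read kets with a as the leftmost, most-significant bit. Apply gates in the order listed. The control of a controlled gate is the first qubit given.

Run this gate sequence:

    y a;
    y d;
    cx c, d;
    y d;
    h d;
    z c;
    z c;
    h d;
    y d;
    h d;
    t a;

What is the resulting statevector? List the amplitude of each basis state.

The final amplitudes are -sqrt(2)*exp(I*pi/4)/2 on |1000>, sqrt(2)*exp(I*pi/4)/2 on |1001>, and 0 on every other basis state.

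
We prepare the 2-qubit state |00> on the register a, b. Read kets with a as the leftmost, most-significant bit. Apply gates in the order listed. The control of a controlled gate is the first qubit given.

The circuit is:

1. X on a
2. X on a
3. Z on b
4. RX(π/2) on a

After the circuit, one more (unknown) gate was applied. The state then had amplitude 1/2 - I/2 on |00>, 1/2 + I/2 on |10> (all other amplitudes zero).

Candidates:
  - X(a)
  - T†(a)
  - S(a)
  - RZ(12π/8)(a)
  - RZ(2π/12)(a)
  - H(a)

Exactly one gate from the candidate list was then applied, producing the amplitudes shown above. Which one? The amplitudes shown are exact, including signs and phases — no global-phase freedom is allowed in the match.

The unique candidate consistent with the amplitudes is H(a). Key observation: gates 1-2 undo each other exactly, leaving only the rest of the circuit to track.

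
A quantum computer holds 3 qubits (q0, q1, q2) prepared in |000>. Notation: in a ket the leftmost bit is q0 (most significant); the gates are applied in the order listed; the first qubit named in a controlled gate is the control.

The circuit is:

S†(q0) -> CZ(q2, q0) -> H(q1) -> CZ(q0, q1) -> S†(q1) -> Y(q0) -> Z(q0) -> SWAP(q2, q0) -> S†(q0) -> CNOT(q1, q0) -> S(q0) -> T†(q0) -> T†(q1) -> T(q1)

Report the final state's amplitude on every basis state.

The resulting statevector has amplitude -sqrt(2)*I/2 on |001>, -sqrt(2)*exp(I*pi/4)/2 on |111>, and 0 on every other basis state.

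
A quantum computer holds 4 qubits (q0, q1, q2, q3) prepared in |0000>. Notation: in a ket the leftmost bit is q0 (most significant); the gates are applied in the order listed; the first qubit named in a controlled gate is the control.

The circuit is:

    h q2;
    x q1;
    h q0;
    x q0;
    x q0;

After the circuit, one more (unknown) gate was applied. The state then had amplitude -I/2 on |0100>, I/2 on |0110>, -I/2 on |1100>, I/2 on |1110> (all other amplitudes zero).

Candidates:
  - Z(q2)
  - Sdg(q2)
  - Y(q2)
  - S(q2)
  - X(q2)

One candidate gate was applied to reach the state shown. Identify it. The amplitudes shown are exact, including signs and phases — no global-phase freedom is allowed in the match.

It was Y(q2) that produced the state shown. Key observation: the block from step 4 through step 5 cancels to the identity and can be dropped.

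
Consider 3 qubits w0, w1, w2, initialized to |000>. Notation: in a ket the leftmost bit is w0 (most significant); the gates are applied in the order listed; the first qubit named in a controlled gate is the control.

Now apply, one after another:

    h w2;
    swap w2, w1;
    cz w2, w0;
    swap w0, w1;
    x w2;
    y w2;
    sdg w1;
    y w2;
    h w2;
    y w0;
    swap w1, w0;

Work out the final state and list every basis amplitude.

The final amplitudes are -I/2 on |000>, I/2 on |001>, I/2 on |010>, -I/2 on |011>, 0 on |100>, 0 on |101>, 0 on |110>, 0 on |111>.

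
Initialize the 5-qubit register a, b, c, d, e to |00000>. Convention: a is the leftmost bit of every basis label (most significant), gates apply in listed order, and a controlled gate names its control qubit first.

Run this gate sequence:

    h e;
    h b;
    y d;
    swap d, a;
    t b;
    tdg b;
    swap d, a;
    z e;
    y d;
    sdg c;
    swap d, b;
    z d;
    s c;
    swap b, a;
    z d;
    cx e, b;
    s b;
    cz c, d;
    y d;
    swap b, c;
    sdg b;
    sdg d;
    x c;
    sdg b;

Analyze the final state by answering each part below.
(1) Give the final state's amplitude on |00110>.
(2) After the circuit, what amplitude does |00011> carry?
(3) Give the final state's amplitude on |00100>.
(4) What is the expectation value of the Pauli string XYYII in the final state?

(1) |00110> carries amplitude 1/2 in the final state. Key observation: steps 4-7 multiply out to the identity, so the circuit reduces to the remaining gates.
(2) The final state's coefficient on |00011> equals -I/2.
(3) The amplitude on |00100> is -I/2.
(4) The observable XYYII averages to 0.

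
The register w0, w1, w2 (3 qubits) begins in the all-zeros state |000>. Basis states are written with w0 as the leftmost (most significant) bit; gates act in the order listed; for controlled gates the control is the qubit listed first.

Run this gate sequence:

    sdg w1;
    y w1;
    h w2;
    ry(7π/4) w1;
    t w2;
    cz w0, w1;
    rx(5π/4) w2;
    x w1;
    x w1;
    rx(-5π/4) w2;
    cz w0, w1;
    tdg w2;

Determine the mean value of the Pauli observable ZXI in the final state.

In the final state, ZXI has expectation sqrt(2)/2.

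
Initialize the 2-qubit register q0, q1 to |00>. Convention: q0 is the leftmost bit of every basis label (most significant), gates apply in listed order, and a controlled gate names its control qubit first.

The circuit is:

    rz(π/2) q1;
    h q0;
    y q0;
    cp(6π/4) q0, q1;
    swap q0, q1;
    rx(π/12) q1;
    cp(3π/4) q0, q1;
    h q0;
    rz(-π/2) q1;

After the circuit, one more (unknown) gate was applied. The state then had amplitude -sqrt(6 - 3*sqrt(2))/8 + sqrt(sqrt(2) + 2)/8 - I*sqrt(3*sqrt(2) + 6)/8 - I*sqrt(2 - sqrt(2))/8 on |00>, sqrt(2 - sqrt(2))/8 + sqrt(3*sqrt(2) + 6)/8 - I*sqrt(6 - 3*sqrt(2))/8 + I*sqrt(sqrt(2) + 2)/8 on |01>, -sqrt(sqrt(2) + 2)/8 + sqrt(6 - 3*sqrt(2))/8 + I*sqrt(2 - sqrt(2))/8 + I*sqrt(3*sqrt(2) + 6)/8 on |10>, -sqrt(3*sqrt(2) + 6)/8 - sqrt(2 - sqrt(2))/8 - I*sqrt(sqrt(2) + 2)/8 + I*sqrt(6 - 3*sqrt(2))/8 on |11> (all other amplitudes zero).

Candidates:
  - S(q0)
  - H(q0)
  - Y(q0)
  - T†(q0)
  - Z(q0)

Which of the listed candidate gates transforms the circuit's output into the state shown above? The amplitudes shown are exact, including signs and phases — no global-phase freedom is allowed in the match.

The applied gate was Z(q0).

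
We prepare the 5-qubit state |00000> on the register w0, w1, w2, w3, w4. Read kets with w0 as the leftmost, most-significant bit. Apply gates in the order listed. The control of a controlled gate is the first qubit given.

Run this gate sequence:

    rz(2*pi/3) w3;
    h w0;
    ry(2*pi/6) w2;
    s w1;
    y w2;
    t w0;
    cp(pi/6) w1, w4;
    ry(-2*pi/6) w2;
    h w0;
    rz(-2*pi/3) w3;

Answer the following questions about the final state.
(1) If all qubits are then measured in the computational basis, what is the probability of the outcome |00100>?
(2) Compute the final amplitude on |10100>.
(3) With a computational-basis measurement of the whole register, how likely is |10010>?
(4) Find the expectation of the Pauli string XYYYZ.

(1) Outcome |00100> occurs with probability sqrt(2)/4 + 1/2.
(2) The final state's coefficient on |10100> equals -exp(3*I*pi/4)/2 + I/2.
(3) A full measurement returns |10010> with probability 0.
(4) The expectation value of XYYYZ is 0.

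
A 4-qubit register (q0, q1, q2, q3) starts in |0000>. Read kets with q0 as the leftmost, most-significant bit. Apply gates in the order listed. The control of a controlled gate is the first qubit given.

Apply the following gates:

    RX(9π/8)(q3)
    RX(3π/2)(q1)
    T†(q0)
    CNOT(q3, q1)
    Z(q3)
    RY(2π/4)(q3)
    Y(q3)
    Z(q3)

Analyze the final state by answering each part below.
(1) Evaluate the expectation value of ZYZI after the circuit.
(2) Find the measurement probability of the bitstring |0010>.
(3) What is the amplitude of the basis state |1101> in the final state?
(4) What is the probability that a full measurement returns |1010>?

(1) The expectation value of ZYZI is -sqrt(sqrt(2) + 2)/2.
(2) A full measurement returns |0010> with probability 0.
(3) The amplitude on |1101> is 0.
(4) The probability of measuring |1010> is 0.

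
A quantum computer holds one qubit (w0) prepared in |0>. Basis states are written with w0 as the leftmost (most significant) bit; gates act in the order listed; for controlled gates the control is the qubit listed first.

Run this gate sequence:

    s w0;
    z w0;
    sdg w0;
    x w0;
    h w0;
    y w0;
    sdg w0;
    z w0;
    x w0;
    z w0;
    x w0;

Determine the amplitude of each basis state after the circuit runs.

After the circuit, the state carries amplitude -sqrt(2)*I/2 on |0>, -sqrt(2)/2 on |1>.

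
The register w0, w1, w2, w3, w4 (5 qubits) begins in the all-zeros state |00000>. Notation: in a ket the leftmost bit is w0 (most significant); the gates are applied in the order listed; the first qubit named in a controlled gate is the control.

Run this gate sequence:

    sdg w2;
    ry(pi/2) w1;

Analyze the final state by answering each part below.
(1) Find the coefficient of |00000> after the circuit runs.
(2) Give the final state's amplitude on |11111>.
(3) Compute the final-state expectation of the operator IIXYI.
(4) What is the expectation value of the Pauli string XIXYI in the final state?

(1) |00000> carries amplitude sqrt(2)/2 in the final state.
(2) The final state's coefficient on |11111> equals 0.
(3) The expectation value of IIXYI is 0.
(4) The observable XIXYI averages to 0.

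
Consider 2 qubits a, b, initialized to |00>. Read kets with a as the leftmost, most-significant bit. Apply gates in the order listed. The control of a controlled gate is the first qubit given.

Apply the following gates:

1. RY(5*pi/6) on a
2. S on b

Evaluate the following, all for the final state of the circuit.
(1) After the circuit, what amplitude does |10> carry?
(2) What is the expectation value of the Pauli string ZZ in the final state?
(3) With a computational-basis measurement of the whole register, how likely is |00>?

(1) The amplitude on |10> is sqrt(2)/4 + sqrt(6)/4.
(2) The observable ZZ averages to -sqrt(3)/2.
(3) A full measurement returns |00> with probability 1/2 - sqrt(3)/4.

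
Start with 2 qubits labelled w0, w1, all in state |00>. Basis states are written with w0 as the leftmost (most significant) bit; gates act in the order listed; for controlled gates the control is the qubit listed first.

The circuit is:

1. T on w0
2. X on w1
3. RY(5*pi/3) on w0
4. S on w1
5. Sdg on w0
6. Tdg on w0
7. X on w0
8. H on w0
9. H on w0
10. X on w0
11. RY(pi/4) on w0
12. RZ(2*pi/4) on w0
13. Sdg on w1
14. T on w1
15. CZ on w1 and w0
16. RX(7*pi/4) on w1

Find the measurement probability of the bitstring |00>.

The probability of measuring |00> is -sqrt(3)/16 - sqrt(2)/16 + sqrt(6)/32 + 3/16. Key observation: the block from step 7 through step 10 cancels to the identity and can be dropped.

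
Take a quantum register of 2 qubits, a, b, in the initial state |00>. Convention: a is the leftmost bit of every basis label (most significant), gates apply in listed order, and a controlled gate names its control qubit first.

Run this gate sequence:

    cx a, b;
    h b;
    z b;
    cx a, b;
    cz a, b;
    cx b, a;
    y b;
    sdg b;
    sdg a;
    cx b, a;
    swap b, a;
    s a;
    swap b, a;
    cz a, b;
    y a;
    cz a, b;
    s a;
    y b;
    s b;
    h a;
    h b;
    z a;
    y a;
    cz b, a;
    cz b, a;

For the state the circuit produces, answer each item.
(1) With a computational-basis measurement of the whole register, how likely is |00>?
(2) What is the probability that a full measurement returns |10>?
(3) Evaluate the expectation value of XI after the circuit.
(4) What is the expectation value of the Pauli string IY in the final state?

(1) A full measurement returns |00> with probability 1/2.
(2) The probability of measuring |10> is 1/2.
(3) The expectation value of XI is 1.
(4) The expectation value of IY is 0.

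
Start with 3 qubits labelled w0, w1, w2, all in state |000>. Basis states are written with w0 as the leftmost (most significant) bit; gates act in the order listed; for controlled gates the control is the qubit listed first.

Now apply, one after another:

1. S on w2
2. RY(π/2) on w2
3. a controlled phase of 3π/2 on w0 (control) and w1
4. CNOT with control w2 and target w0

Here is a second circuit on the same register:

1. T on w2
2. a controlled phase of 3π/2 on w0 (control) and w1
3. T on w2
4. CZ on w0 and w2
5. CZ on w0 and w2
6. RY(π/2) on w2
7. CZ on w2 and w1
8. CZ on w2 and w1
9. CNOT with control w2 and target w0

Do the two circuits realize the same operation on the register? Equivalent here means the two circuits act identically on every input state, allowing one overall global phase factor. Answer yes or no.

Yes: on every input state the two circuits agree up to one overall phase factor.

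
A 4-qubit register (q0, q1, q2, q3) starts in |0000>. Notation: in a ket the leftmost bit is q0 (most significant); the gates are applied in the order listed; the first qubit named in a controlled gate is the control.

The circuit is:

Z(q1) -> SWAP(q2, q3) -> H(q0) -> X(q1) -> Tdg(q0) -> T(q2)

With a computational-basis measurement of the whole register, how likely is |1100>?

The probability of measuring |1100> is 1/2.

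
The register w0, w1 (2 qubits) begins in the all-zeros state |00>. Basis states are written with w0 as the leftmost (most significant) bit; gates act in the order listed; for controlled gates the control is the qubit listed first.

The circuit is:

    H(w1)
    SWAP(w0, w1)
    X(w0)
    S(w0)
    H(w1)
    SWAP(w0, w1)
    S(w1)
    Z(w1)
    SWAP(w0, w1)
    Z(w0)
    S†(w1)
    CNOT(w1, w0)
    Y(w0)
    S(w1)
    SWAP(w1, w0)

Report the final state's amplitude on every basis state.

After the circuit, the state carries amplitude I/2 on |00>, I/2 on |01>, -I/2 on |10>, -I/2 on |11>.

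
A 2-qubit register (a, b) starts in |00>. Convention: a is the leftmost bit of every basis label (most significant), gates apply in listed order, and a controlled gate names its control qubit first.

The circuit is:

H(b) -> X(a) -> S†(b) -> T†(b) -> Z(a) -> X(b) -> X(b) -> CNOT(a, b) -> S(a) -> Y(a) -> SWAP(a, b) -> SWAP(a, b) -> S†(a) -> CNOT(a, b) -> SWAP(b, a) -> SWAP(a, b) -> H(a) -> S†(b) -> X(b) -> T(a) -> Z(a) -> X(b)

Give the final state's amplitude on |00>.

|00> carries amplitude exp(I*pi/4)/2 in the final state. Key observation: gates 6-7 undo each other exactly, leaving only the rest of the circuit to track.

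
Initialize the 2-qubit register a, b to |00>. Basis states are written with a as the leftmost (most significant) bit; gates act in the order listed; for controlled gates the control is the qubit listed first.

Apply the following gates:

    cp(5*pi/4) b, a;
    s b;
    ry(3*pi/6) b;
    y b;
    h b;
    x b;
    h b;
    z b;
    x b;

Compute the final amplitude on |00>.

The final state's coefficient on |00> equals sqrt(2)*I/2. Key observation: steps 5-8 multiply out to the identity, so the circuit reduces to the remaining gates.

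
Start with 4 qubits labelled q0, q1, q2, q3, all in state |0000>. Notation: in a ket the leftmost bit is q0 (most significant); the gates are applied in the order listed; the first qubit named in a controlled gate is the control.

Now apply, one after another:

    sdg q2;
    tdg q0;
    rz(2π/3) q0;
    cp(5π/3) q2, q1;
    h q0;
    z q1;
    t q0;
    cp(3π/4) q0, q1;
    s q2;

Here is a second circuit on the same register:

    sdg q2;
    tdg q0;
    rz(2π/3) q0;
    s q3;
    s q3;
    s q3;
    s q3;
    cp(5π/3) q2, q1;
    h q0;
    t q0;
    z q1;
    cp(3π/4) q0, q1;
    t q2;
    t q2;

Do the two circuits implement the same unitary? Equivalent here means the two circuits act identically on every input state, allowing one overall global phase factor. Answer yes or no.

Yes — the two circuits implement the same unitary up to a global phase.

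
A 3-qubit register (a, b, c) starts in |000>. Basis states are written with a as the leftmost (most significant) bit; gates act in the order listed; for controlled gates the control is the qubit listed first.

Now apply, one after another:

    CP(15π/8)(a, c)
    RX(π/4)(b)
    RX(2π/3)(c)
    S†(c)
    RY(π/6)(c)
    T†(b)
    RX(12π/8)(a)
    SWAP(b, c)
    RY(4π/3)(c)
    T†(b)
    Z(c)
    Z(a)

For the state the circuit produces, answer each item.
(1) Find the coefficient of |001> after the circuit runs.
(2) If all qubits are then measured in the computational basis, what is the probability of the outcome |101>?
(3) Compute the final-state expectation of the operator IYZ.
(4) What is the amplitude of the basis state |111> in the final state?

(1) The final state's coefficient on |001> equals sqrt(3*sqrt(2) + 6)/8 + sqrt(2 - sqrt(2))*exp(I*pi/4)/8.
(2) A full measurement returns |101> with probability sqrt(2)/32 + sqrt(3)/32 + 1/8.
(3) The observable IYZ averages to -sqrt(6)/8 - 1/4.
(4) |111> carries amplitude I*sqrt(2 - sqrt(2))/8 + sqrt(3*sqrt(2) + 6)*exp(I*pi/4)/8 in the final state.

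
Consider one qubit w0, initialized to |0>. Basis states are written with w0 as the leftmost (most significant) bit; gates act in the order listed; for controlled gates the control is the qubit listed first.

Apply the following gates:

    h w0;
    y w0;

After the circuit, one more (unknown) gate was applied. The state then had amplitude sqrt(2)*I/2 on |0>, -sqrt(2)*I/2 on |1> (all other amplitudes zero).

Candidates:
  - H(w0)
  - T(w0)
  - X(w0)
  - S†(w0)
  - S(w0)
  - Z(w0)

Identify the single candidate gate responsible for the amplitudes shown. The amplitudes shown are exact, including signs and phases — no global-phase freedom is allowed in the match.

The applied gate was X(w0).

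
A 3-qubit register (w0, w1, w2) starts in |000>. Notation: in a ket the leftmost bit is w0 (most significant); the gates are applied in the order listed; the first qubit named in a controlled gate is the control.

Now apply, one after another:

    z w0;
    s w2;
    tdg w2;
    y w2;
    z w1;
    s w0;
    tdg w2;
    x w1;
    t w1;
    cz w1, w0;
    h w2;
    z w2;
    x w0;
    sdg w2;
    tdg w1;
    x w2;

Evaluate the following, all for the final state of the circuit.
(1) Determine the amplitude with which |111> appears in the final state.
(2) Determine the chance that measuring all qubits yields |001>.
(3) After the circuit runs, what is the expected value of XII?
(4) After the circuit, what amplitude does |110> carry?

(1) The amplitude on |111> is sqrt(2)*exp(I*pi/4)/2.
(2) A full measurement returns |001> with probability 0.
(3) In the final state, XII has expectation 0.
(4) The amplitude on |110> is -sqrt(2)*exp(3*I*pi/4)/2.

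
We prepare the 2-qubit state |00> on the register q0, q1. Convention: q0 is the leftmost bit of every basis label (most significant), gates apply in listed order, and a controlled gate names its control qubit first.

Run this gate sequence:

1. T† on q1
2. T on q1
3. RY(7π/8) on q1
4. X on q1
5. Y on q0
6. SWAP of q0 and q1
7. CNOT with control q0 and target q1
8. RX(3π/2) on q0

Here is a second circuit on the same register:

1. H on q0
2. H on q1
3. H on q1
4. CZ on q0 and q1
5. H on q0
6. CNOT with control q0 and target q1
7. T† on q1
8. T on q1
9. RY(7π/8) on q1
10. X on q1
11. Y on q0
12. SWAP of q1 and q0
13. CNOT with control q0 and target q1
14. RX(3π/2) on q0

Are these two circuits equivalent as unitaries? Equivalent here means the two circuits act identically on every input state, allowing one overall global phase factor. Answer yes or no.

No, they are not equivalent — no single phase factor reconciles the two unitaries.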